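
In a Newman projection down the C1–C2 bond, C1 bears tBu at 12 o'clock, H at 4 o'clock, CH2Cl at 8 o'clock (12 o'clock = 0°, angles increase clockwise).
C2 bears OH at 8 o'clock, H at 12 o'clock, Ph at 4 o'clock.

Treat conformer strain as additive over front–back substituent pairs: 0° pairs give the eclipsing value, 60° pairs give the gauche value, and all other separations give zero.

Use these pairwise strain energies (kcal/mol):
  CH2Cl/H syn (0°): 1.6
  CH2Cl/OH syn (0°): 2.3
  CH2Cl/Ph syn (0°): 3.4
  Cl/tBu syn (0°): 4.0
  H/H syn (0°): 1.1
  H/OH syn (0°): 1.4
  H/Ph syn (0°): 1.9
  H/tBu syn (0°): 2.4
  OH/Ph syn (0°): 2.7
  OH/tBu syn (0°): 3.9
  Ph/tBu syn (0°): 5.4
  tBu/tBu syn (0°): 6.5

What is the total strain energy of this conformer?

6.6 kcal/mol

This conformer (eclipsed): tBu–H eclipsed, H–Ph eclipsed, CH2Cl–OH eclipsed; 2.4 + 1.9 + 2.3 = 6.6 kcal/mol.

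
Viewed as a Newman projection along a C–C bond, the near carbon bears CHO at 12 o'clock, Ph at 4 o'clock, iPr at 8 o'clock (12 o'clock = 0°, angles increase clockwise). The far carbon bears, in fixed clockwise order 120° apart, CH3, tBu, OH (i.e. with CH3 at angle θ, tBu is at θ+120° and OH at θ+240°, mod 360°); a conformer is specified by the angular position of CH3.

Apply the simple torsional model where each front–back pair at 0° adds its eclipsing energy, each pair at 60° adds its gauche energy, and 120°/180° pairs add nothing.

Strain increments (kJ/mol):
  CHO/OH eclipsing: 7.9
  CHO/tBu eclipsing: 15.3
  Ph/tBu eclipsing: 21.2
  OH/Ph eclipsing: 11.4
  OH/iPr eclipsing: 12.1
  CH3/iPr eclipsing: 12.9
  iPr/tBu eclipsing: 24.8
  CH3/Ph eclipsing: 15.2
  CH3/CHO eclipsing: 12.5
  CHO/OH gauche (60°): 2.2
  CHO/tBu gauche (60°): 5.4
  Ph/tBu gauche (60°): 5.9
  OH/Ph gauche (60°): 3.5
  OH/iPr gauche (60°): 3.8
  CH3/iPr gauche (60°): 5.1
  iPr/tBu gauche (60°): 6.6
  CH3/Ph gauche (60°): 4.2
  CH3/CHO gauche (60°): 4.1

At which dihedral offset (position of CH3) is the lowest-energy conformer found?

CH3 at 0° (eclipsed): CHO(0°)/CH3(0°) eclipsed 12.5; Ph(120°)/tBu(120°) eclipsed 21.2; iPr(240°)/OH(240°) eclipsed 12.1 → 45.8 kJ/mol.
CH3 at 60° (staggered): CHO(0°)/CH3(60°) gauche 4.1; CHO(0°)/OH(300°) gauche 2.2; Ph(120°)/CH3(60°) gauche 4.2; Ph(120°)/tBu(180°) gauche 5.9; iPr(240°)/tBu(180°) gauche 6.6; iPr(240°)/OH(300°) gauche 3.8 → 26.8 kJ/mol.
CH3 at 120° (eclipsed): CHO(0°)/OH(0°) eclipsed 7.9; Ph(120°)/CH3(120°) eclipsed 15.2; iPr(240°)/tBu(240°) eclipsed 24.8 → 47.9 kJ/mol.
CH3 at 180° (staggered): CHO(0°)/tBu(300°) gauche 5.4; CHO(0°)/OH(60°) gauche 2.2; Ph(120°)/CH3(180°) gauche 4.2; Ph(120°)/OH(60°) gauche 3.5; iPr(240°)/CH3(180°) gauche 5.1; iPr(240°)/tBu(300°) gauche 6.6 → 27.0 kJ/mol.
CH3 at 240° (eclipsed): CHO(0°)/tBu(0°) eclipsed 15.3; Ph(120°)/OH(120°) eclipsed 11.4; iPr(240°)/CH3(240°) eclipsed 12.9 → 39.6 kJ/mol.
CH3 at 300° (staggered): CHO(0°)/CH3(300°) gauche 4.1; CHO(0°)/tBu(60°) gauche 5.4; Ph(120°)/tBu(60°) gauche 5.9; Ph(120°)/OH(180°) gauche 3.5; iPr(240°)/CH3(300°) gauche 5.1; iPr(240°)/OH(180°) gauche 3.8 → 27.8 kJ/mol.
The minimum (26.8 kJ/mol) occurs with CH3 at 60°.

60°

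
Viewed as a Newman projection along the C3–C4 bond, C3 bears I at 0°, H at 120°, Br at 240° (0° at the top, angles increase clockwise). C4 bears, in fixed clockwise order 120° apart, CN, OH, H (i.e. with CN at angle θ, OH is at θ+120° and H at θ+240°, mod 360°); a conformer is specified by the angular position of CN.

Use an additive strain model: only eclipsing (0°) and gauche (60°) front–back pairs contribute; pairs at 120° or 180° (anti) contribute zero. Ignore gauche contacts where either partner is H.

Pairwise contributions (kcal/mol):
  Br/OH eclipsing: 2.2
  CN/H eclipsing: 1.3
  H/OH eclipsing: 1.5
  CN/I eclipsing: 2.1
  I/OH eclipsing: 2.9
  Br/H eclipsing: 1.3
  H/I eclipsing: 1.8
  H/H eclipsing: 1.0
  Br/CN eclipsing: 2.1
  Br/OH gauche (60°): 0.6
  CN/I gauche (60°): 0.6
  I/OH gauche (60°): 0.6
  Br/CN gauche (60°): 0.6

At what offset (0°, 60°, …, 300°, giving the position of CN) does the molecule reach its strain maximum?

240°

CN at 0° (eclipsed): I(0°)/CN(0°) eclipsed 2.1; H(120°)/OH(120°) eclipsed 1.5; Br(240°)/H(240°) eclipsed 1.3 → 4.9 kcal/mol.
CN at 60° (staggered): I(0°)/CN(60°) gauche 0.6; Br(240°)/OH(180°) gauche 0.6 → 1.2 kcal/mol.
CN at 120° (eclipsed): I(0°)/H(0°) eclipsed 1.8; H(120°)/CN(120°) eclipsed 1.3; Br(240°)/OH(240°) eclipsed 2.2 → 5.3 kcal/mol.
CN at 180° (staggered): I(0°)/OH(300°) gauche 0.6; Br(240°)/CN(180°) gauche 0.6; Br(240°)/OH(300°) gauche 0.6 → 1.8 kcal/mol.
CN at 240° (eclipsed): I(0°)/OH(0°) eclipsed 2.9; H(120°)/H(120°) eclipsed 1.0; Br(240°)/CN(240°) eclipsed 2.1 → 6.0 kcal/mol.
CN at 300° (staggered): I(0°)/CN(300°) gauche 0.6; I(0°)/OH(60°) gauche 0.6; Br(240°)/CN(300°) gauche 0.6 → 1.8 kcal/mol.
The maximum (6.0 kcal/mol) occurs with CN at 240°.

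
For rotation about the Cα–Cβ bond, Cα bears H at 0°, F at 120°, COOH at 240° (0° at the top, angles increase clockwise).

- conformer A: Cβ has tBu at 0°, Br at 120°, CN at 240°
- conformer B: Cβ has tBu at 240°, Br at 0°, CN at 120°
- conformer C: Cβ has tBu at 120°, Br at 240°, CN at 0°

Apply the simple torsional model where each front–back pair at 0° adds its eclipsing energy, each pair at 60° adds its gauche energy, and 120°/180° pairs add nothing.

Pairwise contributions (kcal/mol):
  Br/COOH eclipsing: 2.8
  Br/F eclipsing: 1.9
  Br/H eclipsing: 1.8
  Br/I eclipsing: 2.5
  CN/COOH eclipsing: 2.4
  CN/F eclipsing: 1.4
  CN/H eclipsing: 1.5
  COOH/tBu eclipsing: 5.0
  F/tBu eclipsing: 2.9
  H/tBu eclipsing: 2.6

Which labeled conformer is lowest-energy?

A

A (eclipsed): H(0°)/tBu(0°) eclipsed 2.6; F(120°)/Br(120°) eclipsed 1.9; COOH(240°)/CN(240°) eclipsed 2.4 → 6.9 kcal/mol.
B (eclipsed): H(0°)/Br(0°) eclipsed 1.8; F(120°)/CN(120°) eclipsed 1.4; COOH(240°)/tBu(240°) eclipsed 5.0 → 8.2 kcal/mol.
C (eclipsed): H(0°)/CN(0°) eclipsed 1.5; F(120°)/tBu(120°) eclipsed 2.9; COOH(240°)/Br(240°) eclipsed 2.8 → 7.2 kcal/mol.
A has the lowest total (6.9 kcal/mol).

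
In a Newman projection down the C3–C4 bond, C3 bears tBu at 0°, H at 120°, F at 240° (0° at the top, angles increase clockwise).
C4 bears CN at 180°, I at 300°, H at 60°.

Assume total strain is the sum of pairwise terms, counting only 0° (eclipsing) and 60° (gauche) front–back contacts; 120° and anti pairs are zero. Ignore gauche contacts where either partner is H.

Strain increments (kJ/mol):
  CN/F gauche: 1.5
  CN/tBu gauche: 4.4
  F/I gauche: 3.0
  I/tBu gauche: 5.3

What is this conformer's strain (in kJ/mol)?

This conformer (staggered): tBu–I gauche, F–CN gauche, F–I gauche; 5.3 + 1.5 + 3.0 = 9.8 kJ/mol.

9.8 kJ/mol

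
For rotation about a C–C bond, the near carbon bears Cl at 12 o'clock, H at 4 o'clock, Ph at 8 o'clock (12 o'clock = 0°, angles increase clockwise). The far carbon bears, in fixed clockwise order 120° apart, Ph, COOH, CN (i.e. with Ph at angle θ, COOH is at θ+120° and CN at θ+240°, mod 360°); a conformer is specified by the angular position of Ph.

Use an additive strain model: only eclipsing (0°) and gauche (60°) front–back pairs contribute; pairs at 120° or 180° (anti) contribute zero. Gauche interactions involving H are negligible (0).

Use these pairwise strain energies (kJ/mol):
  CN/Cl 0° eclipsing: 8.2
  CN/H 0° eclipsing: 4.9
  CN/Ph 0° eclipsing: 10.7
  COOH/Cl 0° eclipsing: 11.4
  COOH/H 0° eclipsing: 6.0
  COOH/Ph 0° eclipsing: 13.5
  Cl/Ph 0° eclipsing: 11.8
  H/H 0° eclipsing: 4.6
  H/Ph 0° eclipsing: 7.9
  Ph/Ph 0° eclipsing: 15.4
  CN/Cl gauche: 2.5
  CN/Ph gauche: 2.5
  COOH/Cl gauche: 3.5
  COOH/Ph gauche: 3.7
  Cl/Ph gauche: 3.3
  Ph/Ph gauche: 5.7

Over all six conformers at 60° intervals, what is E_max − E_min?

19.7 kJ/mol

Ph at 0° (eclipsed): Cl–Ph eclipsed, H–COOH eclipsed, Ph–CN eclipsed; 11.8 + 6.0 + 10.7 = 28.5 kJ/mol.
Ph at 60° (staggered): Cl–Ph gauche, Cl–CN gauche, Ph–COOH gauche, Ph–CN gauche; 3.3 + 2.5 + 3.7 + 2.5 = 12.0 kJ/mol.
Ph at 120° (eclipsed): Cl–CN eclipsed, H–Ph eclipsed, Ph–COOH eclipsed; 8.2 + 7.9 + 13.5 = 29.6 kJ/mol.
Ph at 180° (staggered): Cl–COOH gauche, Cl–CN gauche, Ph–Ph gauche, Ph–COOH gauche; 3.5 + 2.5 + 5.7 + 3.7 = 15.4 kJ/mol.
Ph at 240° (eclipsed): Cl–COOH eclipsed, H–CN eclipsed, Ph–Ph eclipsed; 11.4 + 4.9 + 15.4 = 31.7 kJ/mol.
Ph at 300° (staggered): Cl–Ph gauche, Cl–COOH gauche, Ph–Ph gauche, Ph–CN gauche; 3.3 + 3.5 + 5.7 + 2.5 = 15.0 kJ/mol.
Max at 240° (31.7 kJ/mol), min at 60° (12.0 kJ/mol); barrier = 19.7 kJ/mol.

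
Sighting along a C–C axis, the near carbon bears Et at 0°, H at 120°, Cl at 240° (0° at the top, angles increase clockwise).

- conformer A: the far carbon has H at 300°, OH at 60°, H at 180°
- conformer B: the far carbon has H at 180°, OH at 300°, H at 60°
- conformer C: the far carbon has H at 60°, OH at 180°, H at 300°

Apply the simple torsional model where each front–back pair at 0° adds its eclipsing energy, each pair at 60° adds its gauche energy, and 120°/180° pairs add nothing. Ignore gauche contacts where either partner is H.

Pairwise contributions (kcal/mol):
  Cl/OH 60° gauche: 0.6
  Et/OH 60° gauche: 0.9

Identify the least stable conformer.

A is staggered. Et at 0° is gauche with OH at 60° (0.9). Total 0.9 kcal/mol.
B is staggered. Et at 0° is gauche with OH at 300° (0.9); Cl at 240° is gauche with OH at 300° (0.6). Total 1.5 kcal/mol.
C is staggered. Cl at 240° is gauche with OH at 180° (0.6). Total 0.6 kcal/mol.
B has the highest total (1.5 kcal/mol).

B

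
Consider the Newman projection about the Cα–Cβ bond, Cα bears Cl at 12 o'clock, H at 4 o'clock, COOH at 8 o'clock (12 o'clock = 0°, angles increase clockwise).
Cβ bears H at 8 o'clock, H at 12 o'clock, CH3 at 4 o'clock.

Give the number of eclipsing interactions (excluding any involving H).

0

Every eclipsing pair involves H, so the count is 0.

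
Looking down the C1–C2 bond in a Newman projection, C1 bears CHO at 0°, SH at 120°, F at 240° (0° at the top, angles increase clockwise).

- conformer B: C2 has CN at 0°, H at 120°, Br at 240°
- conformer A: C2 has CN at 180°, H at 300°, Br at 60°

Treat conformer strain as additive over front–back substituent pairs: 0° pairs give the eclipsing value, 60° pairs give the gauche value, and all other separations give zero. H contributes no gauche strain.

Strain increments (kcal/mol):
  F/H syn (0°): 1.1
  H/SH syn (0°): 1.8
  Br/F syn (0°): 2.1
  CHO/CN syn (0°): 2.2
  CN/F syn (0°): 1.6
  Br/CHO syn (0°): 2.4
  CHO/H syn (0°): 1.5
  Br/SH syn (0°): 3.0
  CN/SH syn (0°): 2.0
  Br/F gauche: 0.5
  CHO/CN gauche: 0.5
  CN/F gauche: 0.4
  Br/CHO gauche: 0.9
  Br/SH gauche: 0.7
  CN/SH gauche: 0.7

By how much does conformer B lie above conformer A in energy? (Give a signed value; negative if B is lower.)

B is eclipsed. CHO at 0° is eclipsed with CN at 0° (2.2); SH at 120° is eclipsed with H at 120° (1.8); F at 240° is eclipsed with Br at 240° (2.1). Total 6.1 kcal/mol.
A is staggered. CHO at 0° is gauche with Br at 60° (0.9); SH at 120° is gauche with CN at 180° (0.7); SH at 120° is gauche with Br at 60° (0.7); F at 240° is gauche with CN at 180° (0.4). Total 2.7 kcal/mol.
E(B) − E(A) = 6.1 − 2.7 = +3.4 kcal/mol.

+3.4 kcal/mol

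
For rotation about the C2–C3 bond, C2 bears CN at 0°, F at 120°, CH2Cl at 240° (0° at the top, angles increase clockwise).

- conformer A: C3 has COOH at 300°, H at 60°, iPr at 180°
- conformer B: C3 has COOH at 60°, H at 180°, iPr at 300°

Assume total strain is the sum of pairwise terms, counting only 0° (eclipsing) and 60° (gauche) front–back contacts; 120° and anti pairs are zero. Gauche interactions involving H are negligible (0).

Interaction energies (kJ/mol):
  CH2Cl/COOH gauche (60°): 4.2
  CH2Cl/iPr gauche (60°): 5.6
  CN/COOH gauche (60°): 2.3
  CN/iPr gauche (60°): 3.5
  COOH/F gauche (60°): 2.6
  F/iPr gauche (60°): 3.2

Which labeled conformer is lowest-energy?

B

A (staggered): CN–COOH gauche, F–iPr gauche, CH2Cl–COOH gauche, CH2Cl–iPr gauche; 2.3 + 3.2 + 4.2 + 5.6 = 15.3 kJ/mol.
B (staggered): CN–COOH gauche, CN–iPr gauche, F–COOH gauche, CH2Cl–iPr gauche; 2.3 + 3.5 + 2.6 + 5.6 = 14.0 kJ/mol.
B has the lowest total (14.0 kJ/mol).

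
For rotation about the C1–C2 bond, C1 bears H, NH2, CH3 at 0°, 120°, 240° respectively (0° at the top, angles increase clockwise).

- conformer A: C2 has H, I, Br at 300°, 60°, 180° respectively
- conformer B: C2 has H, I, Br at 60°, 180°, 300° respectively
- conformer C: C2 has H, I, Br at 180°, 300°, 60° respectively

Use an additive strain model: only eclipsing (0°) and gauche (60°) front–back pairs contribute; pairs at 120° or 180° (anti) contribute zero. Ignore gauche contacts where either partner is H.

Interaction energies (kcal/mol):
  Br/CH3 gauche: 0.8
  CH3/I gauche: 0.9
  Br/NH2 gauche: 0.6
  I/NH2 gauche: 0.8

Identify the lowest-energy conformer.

C

A (staggered): NH2–I gauche, NH2–Br gauche, CH3–Br gauche; 0.8 + 0.6 + 0.8 = 2.2 kcal/mol.
B (staggered): NH2–I gauche, CH3–I gauche, CH3–Br gauche; 0.8 + 0.9 + 0.8 = 2.5 kcal/mol.
C (staggered): NH2–Br gauche, CH3–I gauche; 0.6 + 0.9 = 1.5 kcal/mol.
C has the lowest total (1.5 kcal/mol).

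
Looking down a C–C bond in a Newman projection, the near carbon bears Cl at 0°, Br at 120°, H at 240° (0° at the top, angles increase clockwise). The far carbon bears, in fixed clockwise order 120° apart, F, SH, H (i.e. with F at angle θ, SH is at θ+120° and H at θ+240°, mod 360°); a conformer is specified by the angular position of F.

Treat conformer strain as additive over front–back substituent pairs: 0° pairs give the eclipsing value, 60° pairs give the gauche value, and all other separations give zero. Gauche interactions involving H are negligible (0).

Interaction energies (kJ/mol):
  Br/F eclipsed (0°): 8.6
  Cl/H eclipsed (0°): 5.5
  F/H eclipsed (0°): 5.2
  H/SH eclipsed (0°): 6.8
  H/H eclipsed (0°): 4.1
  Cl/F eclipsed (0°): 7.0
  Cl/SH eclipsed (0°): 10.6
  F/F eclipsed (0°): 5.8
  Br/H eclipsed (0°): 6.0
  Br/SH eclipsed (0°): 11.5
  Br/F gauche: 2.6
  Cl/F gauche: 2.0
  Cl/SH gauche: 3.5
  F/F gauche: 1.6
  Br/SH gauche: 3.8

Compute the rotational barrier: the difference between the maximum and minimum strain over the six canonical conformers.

F at 0° is eclipsed. Cl at 0° is eclipsed with F at 0° (7.0); Br at 120° is eclipsed with SH at 120° (11.5); H at 240° is eclipsed with H at 240° (4.1). Total 22.6 kJ/mol.
F at 60° is staggered. Cl at 0° is gauche with F at 60° (2.0); Br at 120° is gauche with F at 60° (2.6); Br at 120° is gauche with SH at 180° (3.8). Total 8.4 kJ/mol.
F at 120° is eclipsed. Cl at 0° is eclipsed with H at 0° (5.5); Br at 120° is eclipsed with F at 120° (8.6); H at 240° is eclipsed with SH at 240° (6.8). Total 20.9 kJ/mol.
F at 180° is staggered. Cl at 0° is gauche with SH at 300° (3.5); Br at 120° is gauche with F at 180° (2.6). Total 6.1 kJ/mol.
F at 240° is eclipsed. Cl at 0° is eclipsed with SH at 0° (10.6); Br at 120° is eclipsed with H at 120° (6.0); H at 240° is eclipsed with F at 240° (5.2). Total 21.8 kJ/mol.
F at 300° is staggered. Cl at 0° is gauche with F at 300° (2.0); Cl at 0° is gauche with SH at 60° (3.5); Br at 120° is gauche with SH at 60° (3.8). Total 9.3 kJ/mol.
Max at 0° (22.6 kJ/mol), min at 180° (6.1 kJ/mol); barrier = 16.5 kJ/mol.

16.5 kJ/mol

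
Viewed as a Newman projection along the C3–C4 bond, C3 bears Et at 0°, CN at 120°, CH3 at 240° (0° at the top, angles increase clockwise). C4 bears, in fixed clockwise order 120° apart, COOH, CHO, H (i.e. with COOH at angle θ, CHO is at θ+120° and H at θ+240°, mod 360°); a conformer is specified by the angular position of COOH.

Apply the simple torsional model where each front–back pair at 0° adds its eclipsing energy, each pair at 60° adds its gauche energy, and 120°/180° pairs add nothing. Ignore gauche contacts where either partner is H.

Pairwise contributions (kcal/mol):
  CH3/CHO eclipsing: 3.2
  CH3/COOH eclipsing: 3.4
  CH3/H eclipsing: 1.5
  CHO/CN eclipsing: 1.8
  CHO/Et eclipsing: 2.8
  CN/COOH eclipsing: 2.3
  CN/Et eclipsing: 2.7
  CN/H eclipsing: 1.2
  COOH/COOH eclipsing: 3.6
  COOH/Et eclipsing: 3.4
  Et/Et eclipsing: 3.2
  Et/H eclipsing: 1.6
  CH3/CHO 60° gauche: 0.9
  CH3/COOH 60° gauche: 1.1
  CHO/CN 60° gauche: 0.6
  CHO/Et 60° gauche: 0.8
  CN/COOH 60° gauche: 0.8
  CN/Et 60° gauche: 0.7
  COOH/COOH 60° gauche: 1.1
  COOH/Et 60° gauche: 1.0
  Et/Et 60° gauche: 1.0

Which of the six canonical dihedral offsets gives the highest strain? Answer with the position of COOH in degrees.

COOH at 0° (eclipsed): Et–COOH eclipsed, CN–CHO eclipsed, CH3–H eclipsed; 3.4 + 1.8 + 1.5 = 6.7 kcal/mol.
COOH at 60° (staggered): Et–COOH gauche, CN–COOH gauche, CN–CHO gauche, CH3–CHO gauche; 1.0 + 0.8 + 0.6 + 0.9 = 3.3 kcal/mol.
COOH at 120° (eclipsed): Et–H eclipsed, CN–COOH eclipsed, CH3–CHO eclipsed; 1.6 + 2.3 + 3.2 = 7.1 kcal/mol.
COOH at 180° (staggered): Et–CHO gauche, CN–COOH gauche, CH3–COOH gauche, CH3–CHO gauche; 0.8 + 0.8 + 1.1 + 0.9 = 3.6 kcal/mol.
COOH at 240° (eclipsed): Et–CHO eclipsed, CN–H eclipsed, CH3–COOH eclipsed; 2.8 + 1.2 + 3.4 = 7.4 kcal/mol.
COOH at 300° (staggered): Et–COOH gauche, Et–CHO gauche, CN–CHO gauche, CH3–COOH gauche; 1.0 + 0.8 + 0.6 + 1.1 = 3.5 kcal/mol.
The maximum (7.4 kcal/mol) occurs with COOH at 240°.

240°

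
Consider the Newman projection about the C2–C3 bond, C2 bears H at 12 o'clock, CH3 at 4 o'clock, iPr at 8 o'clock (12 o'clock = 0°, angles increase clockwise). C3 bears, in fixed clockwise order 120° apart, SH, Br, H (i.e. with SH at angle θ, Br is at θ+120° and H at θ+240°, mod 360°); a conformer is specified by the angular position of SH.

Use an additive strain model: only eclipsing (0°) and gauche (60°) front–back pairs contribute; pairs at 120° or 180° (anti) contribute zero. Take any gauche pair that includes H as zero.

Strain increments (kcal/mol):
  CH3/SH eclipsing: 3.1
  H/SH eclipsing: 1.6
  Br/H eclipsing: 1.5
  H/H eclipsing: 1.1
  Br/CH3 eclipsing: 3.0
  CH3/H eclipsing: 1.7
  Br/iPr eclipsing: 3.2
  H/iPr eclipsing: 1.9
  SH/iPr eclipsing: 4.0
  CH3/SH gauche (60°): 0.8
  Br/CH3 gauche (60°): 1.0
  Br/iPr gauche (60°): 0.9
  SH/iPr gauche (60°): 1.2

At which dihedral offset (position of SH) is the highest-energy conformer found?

SH at 0° (eclipsed): H(0°)/SH(0°) eclipsed 1.6; CH3(120°)/Br(120°) eclipsed 3.0; iPr(240°)/H(240°) eclipsed 1.9 → 6.5 kcal/mol.
SH at 60° (staggered): CH3(120°)/SH(60°) gauche 0.8; CH3(120°)/Br(180°) gauche 1.0; iPr(240°)/Br(180°) gauche 0.9 → 2.7 kcal/mol.
SH at 120° (eclipsed): H(0°)/H(0°) eclipsed 1.1; CH3(120°)/SH(120°) eclipsed 3.1; iPr(240°)/Br(240°) eclipsed 3.2 → 7.4 kcal/mol.
SH at 180° (staggered): CH3(120°)/SH(180°) gauche 0.8; iPr(240°)/SH(180°) gauche 1.2; iPr(240°)/Br(300°) gauche 0.9 → 2.9 kcal/mol.
SH at 240° (eclipsed): H(0°)/Br(0°) eclipsed 1.5; CH3(120°)/H(120°) eclipsed 1.7; iPr(240°)/SH(240°) eclipsed 4.0 → 7.2 kcal/mol.
SH at 300° (staggered): CH3(120°)/Br(60°) gauche 1.0; iPr(240°)/SH(300°) gauche 1.2 → 2.2 kcal/mol.
The maximum (7.4 kcal/mol) occurs with SH at 120°.

120°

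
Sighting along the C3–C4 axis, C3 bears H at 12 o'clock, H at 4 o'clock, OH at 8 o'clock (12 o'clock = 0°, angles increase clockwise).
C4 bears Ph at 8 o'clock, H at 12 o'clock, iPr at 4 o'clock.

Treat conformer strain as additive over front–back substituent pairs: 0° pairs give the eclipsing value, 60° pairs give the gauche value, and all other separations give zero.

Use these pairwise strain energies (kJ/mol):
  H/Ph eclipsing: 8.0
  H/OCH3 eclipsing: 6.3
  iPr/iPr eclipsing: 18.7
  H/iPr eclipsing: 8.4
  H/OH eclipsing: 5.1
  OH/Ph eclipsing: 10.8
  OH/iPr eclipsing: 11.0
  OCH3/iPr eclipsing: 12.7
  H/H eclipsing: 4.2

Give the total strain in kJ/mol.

23.4 kJ/mol

This conformer (eclipsed): H–H eclipsed, H–iPr eclipsed, OH–Ph eclipsed; 4.2 + 8.4 + 10.8 = 23.4 kJ/mol.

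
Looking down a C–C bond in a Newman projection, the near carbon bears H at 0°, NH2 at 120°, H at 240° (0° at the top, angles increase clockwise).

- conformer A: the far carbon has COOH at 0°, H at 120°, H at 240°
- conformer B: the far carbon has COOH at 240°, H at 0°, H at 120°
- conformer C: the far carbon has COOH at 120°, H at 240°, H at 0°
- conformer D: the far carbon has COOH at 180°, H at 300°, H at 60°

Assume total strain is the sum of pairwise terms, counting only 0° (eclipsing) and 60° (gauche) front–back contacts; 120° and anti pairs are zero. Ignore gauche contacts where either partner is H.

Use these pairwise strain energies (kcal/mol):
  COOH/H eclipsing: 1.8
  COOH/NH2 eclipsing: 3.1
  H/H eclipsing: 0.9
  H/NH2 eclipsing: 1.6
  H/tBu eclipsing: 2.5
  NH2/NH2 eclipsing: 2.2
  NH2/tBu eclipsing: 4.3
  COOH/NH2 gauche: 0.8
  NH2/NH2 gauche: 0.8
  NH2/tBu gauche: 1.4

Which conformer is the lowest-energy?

A (eclipsed): H(0°)/COOH(0°) eclipsed 1.8; NH2(120°)/H(120°) eclipsed 1.6; H(240°)/H(240°) eclipsed 0.9 → 4.3 kcal/mol.
B (eclipsed): H(0°)/H(0°) eclipsed 0.9; NH2(120°)/H(120°) eclipsed 1.6; H(240°)/COOH(240°) eclipsed 1.8 → 4.3 kcal/mol.
C (eclipsed): H(0°)/H(0°) eclipsed 0.9; NH2(120°)/COOH(120°) eclipsed 3.1; H(240°)/H(240°) eclipsed 0.9 → 4.9 kcal/mol.
D (staggered): NH2(120°)/COOH(180°) gauche 0.8 → 0.8 kcal/mol.
D has the lowest total (0.8 kcal/mol).

D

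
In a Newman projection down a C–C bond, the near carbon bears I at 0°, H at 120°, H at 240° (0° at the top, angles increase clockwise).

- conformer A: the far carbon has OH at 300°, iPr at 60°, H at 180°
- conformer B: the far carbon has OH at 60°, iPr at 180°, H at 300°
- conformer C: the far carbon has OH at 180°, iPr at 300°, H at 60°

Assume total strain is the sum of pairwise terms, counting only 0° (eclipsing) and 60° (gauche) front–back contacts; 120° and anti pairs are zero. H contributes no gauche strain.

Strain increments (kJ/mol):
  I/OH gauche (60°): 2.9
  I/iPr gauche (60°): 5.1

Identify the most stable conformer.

A is staggered. I at 0° is gauche with OH at 300° (2.9); I at 0° is gauche with iPr at 60° (5.1). Total 8.0 kJ/mol.
B is staggered. I at 0° is gauche with OH at 60° (2.9). Total 2.9 kJ/mol.
C is staggered. I at 0° is gauche with iPr at 300° (5.1). Total 5.1 kJ/mol.
B has the lowest total (2.9 kJ/mol).

B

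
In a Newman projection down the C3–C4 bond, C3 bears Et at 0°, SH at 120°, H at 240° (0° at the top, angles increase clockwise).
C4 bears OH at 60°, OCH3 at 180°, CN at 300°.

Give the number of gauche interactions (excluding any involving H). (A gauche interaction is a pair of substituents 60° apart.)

Non-H gauche pairs: Et(0°)/OH(60°); Et(0°)/CN(300°); SH(120°)/OH(60°); SH(120°)/OCH3(180°) — 4 interactions.

4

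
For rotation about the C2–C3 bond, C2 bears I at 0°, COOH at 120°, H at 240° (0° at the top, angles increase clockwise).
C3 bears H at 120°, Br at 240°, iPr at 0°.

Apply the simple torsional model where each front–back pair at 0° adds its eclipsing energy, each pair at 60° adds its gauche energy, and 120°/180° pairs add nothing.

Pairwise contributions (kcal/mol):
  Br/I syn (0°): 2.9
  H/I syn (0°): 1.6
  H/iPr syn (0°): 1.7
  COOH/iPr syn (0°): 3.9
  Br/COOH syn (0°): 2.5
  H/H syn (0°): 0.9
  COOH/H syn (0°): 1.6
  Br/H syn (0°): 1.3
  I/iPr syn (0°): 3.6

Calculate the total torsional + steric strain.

This conformer (eclipsed): I–iPr eclipsed, COOH–H eclipsed, H–Br eclipsed; 3.6 + 1.6 + 1.3 = 6.5 kcal/mol.

6.5 kcal/mol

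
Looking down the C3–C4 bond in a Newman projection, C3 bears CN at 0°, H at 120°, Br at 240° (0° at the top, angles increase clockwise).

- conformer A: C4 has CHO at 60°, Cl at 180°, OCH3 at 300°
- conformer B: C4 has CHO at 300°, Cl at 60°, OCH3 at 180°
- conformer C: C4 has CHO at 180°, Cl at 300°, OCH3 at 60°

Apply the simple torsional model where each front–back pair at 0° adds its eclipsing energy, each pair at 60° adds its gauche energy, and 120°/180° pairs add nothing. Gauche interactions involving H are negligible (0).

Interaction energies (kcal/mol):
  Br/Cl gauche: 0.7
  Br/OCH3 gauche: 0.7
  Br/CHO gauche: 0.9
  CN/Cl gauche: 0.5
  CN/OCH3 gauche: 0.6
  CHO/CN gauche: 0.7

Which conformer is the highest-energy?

A (staggered): CN(0°)/CHO(60°) gauche 0.7; CN(0°)/OCH3(300°) gauche 0.6; Br(240°)/Cl(180°) gauche 0.7; Br(240°)/OCH3(300°) gauche 0.7 → 2.7 kcal/mol.
B (staggered): CN(0°)/CHO(300°) gauche 0.7; CN(0°)/Cl(60°) gauche 0.5; Br(240°)/CHO(300°) gauche 0.9; Br(240°)/OCH3(180°) gauche 0.7 → 2.8 kcal/mol.
C (staggered): CN(0°)/Cl(300°) gauche 0.5; CN(0°)/OCH3(60°) gauche 0.6; Br(240°)/CHO(180°) gauche 0.9; Br(240°)/Cl(300°) gauche 0.7 → 2.7 kcal/mol.
B has the highest total (2.8 kcal/mol).

B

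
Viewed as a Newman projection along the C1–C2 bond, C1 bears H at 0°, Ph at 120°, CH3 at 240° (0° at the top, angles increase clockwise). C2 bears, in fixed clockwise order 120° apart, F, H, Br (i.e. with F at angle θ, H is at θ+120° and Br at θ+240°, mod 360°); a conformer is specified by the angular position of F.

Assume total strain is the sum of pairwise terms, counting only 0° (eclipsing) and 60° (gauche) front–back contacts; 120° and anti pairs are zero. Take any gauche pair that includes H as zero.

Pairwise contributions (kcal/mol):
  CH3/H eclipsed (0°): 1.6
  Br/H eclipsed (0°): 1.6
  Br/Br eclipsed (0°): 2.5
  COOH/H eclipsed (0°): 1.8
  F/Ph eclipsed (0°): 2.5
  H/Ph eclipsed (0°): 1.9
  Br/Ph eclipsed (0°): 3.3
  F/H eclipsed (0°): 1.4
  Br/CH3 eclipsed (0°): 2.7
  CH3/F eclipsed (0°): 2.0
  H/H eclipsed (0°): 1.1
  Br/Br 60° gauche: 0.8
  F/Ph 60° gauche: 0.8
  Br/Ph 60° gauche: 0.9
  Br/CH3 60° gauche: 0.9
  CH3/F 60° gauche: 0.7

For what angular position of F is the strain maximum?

F at 0° (eclipsed): H(0°)/F(0°) eclipsed 1.4; Ph(120°)/H(120°) eclipsed 1.9; CH3(240°)/Br(240°) eclipsed 2.7 → 6.0 kcal/mol.
F at 60° (staggered): Ph(120°)/F(60°) gauche 0.8; CH3(240°)/Br(300°) gauche 0.9 → 1.7 kcal/mol.
F at 120° (eclipsed): H(0°)/Br(0°) eclipsed 1.6; Ph(120°)/F(120°) eclipsed 2.5; CH3(240°)/H(240°) eclipsed 1.6 → 5.7 kcal/mol.
F at 180° (staggered): Ph(120°)/F(180°) gauche 0.8; Ph(120°)/Br(60°) gauche 0.9; CH3(240°)/F(180°) gauche 0.7 → 2.4 kcal/mol.
F at 240° (eclipsed): H(0°)/H(0°) eclipsed 1.1; Ph(120°)/Br(120°) eclipsed 3.3; CH3(240°)/F(240°) eclipsed 2.0 → 6.4 kcal/mol.
F at 300° (staggered): Ph(120°)/Br(180°) gauche 0.9; CH3(240°)/F(300°) gauche 0.7; CH3(240°)/Br(180°) gauche 0.9 → 2.5 kcal/mol.
The maximum (6.4 kcal/mol) occurs with F at 240°.

240°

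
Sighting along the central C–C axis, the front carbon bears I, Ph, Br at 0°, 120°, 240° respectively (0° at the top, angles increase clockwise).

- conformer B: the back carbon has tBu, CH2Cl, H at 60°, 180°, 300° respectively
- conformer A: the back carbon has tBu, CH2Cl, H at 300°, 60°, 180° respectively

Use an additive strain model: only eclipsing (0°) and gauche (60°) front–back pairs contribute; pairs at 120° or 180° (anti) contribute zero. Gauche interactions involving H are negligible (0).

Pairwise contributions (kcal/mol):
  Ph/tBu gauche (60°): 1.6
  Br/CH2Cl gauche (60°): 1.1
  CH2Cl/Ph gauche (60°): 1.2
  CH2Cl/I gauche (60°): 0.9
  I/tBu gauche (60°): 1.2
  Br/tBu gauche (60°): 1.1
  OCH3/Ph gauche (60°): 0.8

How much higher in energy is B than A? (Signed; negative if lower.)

B (staggered): I(0°)/tBu(60°) gauche 1.2; Ph(120°)/tBu(60°) gauche 1.6; Ph(120°)/CH2Cl(180°) gauche 1.2; Br(240°)/CH2Cl(180°) gauche 1.1 → 5.1 kcal/mol.
A (staggered): I(0°)/tBu(300°) gauche 1.2; I(0°)/CH2Cl(60°) gauche 0.9; Ph(120°)/CH2Cl(60°) gauche 1.2; Br(240°)/tBu(300°) gauche 1.1 → 4.4 kcal/mol.
E(B) − E(A) = 5.1 − 4.4 = +0.7 kcal/mol.

+0.7 kcal/mol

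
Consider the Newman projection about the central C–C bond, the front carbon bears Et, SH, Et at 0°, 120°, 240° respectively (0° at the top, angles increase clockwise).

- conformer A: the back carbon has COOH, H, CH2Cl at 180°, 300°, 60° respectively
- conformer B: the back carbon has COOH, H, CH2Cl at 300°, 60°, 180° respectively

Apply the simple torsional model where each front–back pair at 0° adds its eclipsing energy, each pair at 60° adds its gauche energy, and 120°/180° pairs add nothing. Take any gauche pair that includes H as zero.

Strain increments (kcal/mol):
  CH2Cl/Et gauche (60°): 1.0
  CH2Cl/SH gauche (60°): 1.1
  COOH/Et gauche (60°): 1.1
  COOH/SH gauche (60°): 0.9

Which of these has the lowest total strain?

A

A (staggered): Et(0°)/CH2Cl(60°) gauche 1.0; SH(120°)/COOH(180°) gauche 0.9; SH(120°)/CH2Cl(60°) gauche 1.1; Et(240°)/COOH(180°) gauche 1.1 → 4.1 kcal/mol.
B (staggered): Et(0°)/COOH(300°) gauche 1.1; SH(120°)/CH2Cl(180°) gauche 1.1; Et(240°)/COOH(300°) gauche 1.1; Et(240°)/CH2Cl(180°) gauche 1.0 → 4.3 kcal/mol.
A has the lowest total (4.1 kcal/mol).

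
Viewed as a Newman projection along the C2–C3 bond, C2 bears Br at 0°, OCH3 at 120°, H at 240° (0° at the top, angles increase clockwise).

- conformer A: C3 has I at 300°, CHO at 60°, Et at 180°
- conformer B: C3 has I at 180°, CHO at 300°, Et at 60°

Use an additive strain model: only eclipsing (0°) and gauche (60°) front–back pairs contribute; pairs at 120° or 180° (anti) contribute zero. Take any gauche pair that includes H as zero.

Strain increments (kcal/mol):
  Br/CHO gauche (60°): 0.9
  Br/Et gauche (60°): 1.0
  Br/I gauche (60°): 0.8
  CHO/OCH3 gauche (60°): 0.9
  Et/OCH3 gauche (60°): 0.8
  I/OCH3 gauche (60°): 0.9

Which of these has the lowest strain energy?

A is staggered. Br at 0° is gauche with I at 300° (0.8); Br at 0° is gauche with CHO at 60° (0.9); OCH3 at 120° is gauche with CHO at 60° (0.9); OCH3 at 120° is gauche with Et at 180° (0.8). Total 3.4 kcal/mol.
B is staggered. Br at 0° is gauche with CHO at 300° (0.9); Br at 0° is gauche with Et at 60° (1.0); OCH3 at 120° is gauche with I at 180° (0.9); OCH3 at 120° is gauche with Et at 60° (0.8). Total 3.6 kcal/mol.
A has the lowest total (3.4 kcal/mol).

A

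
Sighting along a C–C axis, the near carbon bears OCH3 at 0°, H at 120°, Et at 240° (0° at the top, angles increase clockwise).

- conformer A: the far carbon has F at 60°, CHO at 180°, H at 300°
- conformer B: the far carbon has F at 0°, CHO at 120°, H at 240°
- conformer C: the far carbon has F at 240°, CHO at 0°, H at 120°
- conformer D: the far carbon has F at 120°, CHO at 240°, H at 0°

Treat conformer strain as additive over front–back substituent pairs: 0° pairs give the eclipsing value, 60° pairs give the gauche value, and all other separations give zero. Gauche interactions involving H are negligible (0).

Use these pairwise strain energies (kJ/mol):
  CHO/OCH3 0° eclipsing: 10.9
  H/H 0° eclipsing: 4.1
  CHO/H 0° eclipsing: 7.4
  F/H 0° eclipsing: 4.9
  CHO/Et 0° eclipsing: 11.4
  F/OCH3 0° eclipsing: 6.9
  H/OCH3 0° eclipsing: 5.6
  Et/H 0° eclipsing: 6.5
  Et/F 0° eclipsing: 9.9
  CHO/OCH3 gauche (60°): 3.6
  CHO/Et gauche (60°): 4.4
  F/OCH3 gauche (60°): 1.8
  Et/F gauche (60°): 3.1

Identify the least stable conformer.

C

A (staggered): OCH3–F gauche, Et–CHO gauche; 1.8 + 4.4 = 6.2 kJ/mol.
B (eclipsed): OCH3–F eclipsed, H–CHO eclipsed, Et–H eclipsed; 6.9 + 7.4 + 6.5 = 20.8 kJ/mol.
C (eclipsed): OCH3–CHO eclipsed, H–H eclipsed, Et–F eclipsed; 10.9 + 4.1 + 9.9 = 24.9 kJ/mol.
D (eclipsed): OCH3–H eclipsed, H–F eclipsed, Et–CHO eclipsed; 5.6 + 4.9 + 11.4 = 21.9 kJ/mol.
C has the highest total (24.9 kJ/mol).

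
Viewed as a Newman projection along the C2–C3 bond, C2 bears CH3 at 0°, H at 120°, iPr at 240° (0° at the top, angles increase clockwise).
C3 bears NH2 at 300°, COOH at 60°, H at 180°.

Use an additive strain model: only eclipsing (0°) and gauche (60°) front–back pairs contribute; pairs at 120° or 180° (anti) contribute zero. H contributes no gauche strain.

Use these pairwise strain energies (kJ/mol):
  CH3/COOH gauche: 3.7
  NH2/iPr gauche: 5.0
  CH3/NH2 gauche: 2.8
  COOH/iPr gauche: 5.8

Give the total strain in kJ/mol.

This conformer (staggered): CH3(0°)/NH2(300°) gauche 2.8; CH3(0°)/COOH(60°) gauche 3.7; iPr(240°)/NH2(300°) gauche 5.0 → 11.5 kJ/mol.

11.5 kJ/mol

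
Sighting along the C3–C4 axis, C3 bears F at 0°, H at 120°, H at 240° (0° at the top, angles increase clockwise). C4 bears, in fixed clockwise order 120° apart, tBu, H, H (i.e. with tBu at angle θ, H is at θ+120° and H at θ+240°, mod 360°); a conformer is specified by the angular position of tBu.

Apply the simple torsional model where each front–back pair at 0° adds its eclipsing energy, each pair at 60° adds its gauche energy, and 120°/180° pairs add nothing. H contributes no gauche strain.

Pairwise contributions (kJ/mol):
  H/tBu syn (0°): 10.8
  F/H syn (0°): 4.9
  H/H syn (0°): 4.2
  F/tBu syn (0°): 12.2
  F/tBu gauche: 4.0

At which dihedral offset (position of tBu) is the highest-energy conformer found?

tBu at 0° (eclipsed): F(0°)/tBu(0°) eclipsed 12.2; H(120°)/H(120°) eclipsed 4.2; H(240°)/H(240°) eclipsed 4.2 → 20.6 kJ/mol.
tBu at 60° (staggered): F(0°)/tBu(60°) gauche 4.0 → 4.0 kJ/mol.
tBu at 120° (eclipsed): F(0°)/H(0°) eclipsed 4.9; H(120°)/tBu(120°) eclipsed 10.8; H(240°)/H(240°) eclipsed 4.2 → 19.9 kJ/mol.
tBu at 180° (staggered): no non-H gauche contacts → 0.0 kJ/mol.
tBu at 240° (eclipsed): F(0°)/H(0°) eclipsed 4.9; H(120°)/H(120°) eclipsed 4.2; H(240°)/tBu(240°) eclipsed 10.8 → 19.9 kJ/mol.
tBu at 300° (staggered): F(0°)/tBu(300°) gauche 4.0 → 4.0 kJ/mol.
The maximum (20.6 kJ/mol) occurs with tBu at 0°.

0°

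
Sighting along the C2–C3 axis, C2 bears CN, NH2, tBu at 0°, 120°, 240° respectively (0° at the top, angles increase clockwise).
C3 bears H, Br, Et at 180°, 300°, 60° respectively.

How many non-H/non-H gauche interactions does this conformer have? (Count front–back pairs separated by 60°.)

Non-H gauche pairs: CN(0°)/Br(300°); CN(0°)/Et(60°); NH2(120°)/Et(60°); tBu(240°)/Br(300°) — 4 interactions.

4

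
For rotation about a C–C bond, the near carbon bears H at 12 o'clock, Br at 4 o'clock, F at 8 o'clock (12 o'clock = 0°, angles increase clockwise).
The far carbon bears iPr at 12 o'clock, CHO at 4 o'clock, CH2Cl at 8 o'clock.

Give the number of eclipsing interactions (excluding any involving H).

2

Non-H eclipsing pairs: Br(120°)/CHO(120°); F(240°)/CH2Cl(240°) — 2 interactions.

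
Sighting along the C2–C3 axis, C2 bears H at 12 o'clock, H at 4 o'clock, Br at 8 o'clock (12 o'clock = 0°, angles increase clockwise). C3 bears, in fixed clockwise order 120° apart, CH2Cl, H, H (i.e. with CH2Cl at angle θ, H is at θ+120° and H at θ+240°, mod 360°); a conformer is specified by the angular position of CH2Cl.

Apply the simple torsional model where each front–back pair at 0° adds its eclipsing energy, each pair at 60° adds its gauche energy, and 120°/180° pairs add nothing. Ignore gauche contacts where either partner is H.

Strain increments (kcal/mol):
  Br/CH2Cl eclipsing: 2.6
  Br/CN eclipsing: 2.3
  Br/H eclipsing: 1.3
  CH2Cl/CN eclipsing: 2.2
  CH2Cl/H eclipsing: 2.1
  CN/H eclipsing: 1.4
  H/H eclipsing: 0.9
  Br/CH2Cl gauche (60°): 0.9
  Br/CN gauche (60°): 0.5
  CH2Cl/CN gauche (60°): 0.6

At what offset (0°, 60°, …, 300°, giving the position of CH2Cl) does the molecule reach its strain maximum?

CH2Cl at 0° (eclipsed): H(0°)/CH2Cl(0°) eclipsed 2.1; H(120°)/H(120°) eclipsed 0.9; Br(240°)/H(240°) eclipsed 1.3 → 4.3 kcal/mol.
CH2Cl at 60° (staggered): no non-H gauche contacts → 0.0 kcal/mol.
CH2Cl at 120° (eclipsed): H(0°)/H(0°) eclipsed 0.9; H(120°)/CH2Cl(120°) eclipsed 2.1; Br(240°)/H(240°) eclipsed 1.3 → 4.3 kcal/mol.
CH2Cl at 180° (staggered): Br(240°)/CH2Cl(180°) gauche 0.9 → 0.9 kcal/mol.
CH2Cl at 240° (eclipsed): H(0°)/H(0°) eclipsed 0.9; H(120°)/H(120°) eclipsed 0.9; Br(240°)/CH2Cl(240°) eclipsed 2.6 → 4.4 kcal/mol.
CH2Cl at 300° (staggered): Br(240°)/CH2Cl(300°) gauche 0.9 → 0.9 kcal/mol.
The maximum (4.4 kcal/mol) occurs with CH2Cl at 240°.

240°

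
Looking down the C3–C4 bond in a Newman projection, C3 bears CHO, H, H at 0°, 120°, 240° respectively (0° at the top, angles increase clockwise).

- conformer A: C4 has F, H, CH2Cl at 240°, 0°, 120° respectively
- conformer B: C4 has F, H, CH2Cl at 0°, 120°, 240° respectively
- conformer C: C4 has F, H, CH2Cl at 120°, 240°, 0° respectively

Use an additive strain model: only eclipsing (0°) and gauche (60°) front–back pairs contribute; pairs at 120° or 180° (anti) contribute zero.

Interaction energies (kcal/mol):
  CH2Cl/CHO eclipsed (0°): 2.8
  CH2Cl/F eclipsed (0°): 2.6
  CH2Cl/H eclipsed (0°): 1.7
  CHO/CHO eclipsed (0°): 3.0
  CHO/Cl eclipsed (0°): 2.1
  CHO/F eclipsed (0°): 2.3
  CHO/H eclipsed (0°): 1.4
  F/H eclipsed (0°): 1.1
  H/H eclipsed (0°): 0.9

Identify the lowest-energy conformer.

A (eclipsed): CHO(0°)/H(0°) eclipsed 1.4; H(120°)/CH2Cl(120°) eclipsed 1.7; H(240°)/F(240°) eclipsed 1.1 → 4.2 kcal/mol.
B (eclipsed): CHO(0°)/F(0°) eclipsed 2.3; H(120°)/H(120°) eclipsed 0.9; H(240°)/CH2Cl(240°) eclipsed 1.7 → 4.9 kcal/mol.
C (eclipsed): CHO(0°)/CH2Cl(0°) eclipsed 2.8; H(120°)/F(120°) eclipsed 1.1; H(240°)/H(240°) eclipsed 0.9 → 4.8 kcal/mol.
A has the lowest total (4.2 kcal/mol).

A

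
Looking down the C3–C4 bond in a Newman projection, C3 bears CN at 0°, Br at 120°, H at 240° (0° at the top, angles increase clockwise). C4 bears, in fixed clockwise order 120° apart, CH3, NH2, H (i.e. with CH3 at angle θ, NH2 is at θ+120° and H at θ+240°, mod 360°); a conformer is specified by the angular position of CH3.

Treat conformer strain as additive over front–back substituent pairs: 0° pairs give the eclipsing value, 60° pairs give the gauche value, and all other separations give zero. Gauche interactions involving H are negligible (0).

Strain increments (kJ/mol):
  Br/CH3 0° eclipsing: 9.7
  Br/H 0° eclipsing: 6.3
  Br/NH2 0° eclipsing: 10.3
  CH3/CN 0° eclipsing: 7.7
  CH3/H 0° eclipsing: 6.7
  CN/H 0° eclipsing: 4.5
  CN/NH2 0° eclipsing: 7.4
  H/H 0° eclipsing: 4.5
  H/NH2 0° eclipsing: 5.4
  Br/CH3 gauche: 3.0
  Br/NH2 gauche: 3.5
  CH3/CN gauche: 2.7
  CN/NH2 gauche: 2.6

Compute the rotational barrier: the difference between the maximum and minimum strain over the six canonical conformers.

16.9 kJ/mol

CH3 at 0° (eclipsed): CN(0°)/CH3(0°) eclipsed 7.7; Br(120°)/NH2(120°) eclipsed 10.3; H(240°)/H(240°) eclipsed 4.5 → 22.5 kJ/mol.
CH3 at 60° (staggered): CN(0°)/CH3(60°) gauche 2.7; Br(120°)/CH3(60°) gauche 3.0; Br(120°)/NH2(180°) gauche 3.5 → 9.2 kJ/mol.
CH3 at 120° (eclipsed): CN(0°)/H(0°) eclipsed 4.5; Br(120°)/CH3(120°) eclipsed 9.7; H(240°)/NH2(240°) eclipsed 5.4 → 19.6 kJ/mol.
CH3 at 180° (staggered): CN(0°)/NH2(300°) gauche 2.6; Br(120°)/CH3(180°) gauche 3.0 → 5.6 kJ/mol.
CH3 at 240° (eclipsed): CN(0°)/NH2(0°) eclipsed 7.4; Br(120°)/H(120°) eclipsed 6.3; H(240°)/CH3(240°) eclipsed 6.7 → 20.4 kJ/mol.
CH3 at 300° (staggered): CN(0°)/CH3(300°) gauche 2.7; CN(0°)/NH2(60°) gauche 2.6; Br(120°)/NH2(60°) gauche 3.5 → 8.8 kJ/mol.
Max at 0° (22.5 kJ/mol), min at 180° (5.6 kJ/mol); barrier = 16.9 kJ/mol.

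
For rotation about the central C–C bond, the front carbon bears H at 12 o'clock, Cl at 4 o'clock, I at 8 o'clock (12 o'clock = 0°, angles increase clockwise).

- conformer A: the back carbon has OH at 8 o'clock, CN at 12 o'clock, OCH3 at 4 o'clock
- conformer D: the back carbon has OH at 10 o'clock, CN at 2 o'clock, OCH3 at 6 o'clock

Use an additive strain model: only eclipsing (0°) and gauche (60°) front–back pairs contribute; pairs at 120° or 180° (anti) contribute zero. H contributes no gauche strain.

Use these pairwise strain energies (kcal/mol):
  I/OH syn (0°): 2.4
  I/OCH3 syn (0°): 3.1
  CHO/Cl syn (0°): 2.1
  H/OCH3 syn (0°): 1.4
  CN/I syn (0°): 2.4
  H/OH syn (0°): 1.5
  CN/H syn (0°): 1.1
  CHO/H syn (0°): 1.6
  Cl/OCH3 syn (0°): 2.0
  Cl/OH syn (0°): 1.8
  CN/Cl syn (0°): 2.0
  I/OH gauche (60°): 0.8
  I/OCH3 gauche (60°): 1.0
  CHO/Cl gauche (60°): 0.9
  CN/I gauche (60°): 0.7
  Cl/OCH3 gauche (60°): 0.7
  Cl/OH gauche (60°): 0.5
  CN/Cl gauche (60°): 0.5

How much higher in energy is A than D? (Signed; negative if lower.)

+2.5 kcal/mol

A (eclipsed): H–CN eclipsed, Cl–OCH3 eclipsed, I–OH eclipsed; 1.1 + 2.0 + 2.4 = 5.5 kcal/mol.
D (staggered): Cl–CN gauche, Cl–OCH3 gauche, I–OH gauche, I–OCH3 gauche; 0.5 + 0.7 + 0.8 + 1.0 = 3.0 kcal/mol.
E(A) − E(D) = 5.5 − 3.0 = +2.5 kcal/mol.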